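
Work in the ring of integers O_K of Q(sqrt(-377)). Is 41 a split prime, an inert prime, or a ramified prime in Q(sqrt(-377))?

d = -377 ≡ 3 (mod 4), so O_K = ℤ[√-377] and disc(K) = 4d = -1508.
41 ∤ -1508, so 41 is unramified.
Compute (-377/41) via Euler: 33^((41-1)/2) mod 41 = 1, so (-377/41) = 1.
Legendre symbol 1 ⇒ 41 is split.

split — (41) = 𝔭₁𝔭₂ with 𝔭₁ ≠ 𝔭₂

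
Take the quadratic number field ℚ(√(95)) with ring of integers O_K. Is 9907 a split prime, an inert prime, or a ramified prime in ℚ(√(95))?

95 mod 4 = 3, hence disc K = 4·95 = 380 and O_K = ℤ[√95].
Since gcd(9907, 380) = 1 the prime 9907 does not ramify.
(95/9907) = 95^4953 mod 9907 = 9906, giving Legendre symbol -1.
d is a non-residue mod p, hence 9907 remains inert in O_K.

inert — (9907) stays prime in O_K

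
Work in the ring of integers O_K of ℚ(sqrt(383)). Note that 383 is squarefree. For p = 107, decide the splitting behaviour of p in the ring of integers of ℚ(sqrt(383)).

383 mod 4 = 3, hence disc K = 4·383 = 1532 and O_K = ℤ[√383].
disc(K) = 1532 is not divisible by 107; 107 is unramified.
(383/107) = 62^53 mod 107 = 1, giving Legendre symbol 1.
Legendre symbol 1 ⇒ 107 is split.

splits completely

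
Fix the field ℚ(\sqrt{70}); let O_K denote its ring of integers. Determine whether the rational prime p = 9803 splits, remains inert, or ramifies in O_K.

d = 70 ≡ 2 (mod 4), so O_K = ℤ[√70] and disc(K) = 4d = 280.
Since gcd(9803, 280) = 1 the prime 9803 does not ramify.
(70/9803) = 70^4901 mod 9803 = 1, giving Legendre symbol 1.
d is a quadratic residue mod p, hence 9803 splits in O_K.

split — (9803) = 𝔭₁𝔭₂ with 𝔭₁ ≠ 𝔭₂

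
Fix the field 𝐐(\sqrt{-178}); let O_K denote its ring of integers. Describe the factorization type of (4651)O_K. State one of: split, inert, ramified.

inert — (4651) stays prime in O_K

-178 mod 4 = 2, hence disc K = 4·(-178) = -712 and O_K = ℤ[√-178].
4651 ∤ -712, so 4651 is unramified.
(-178/4651) = 4473^2325 mod 4651 = 4650, giving Legendre symbol -1.
Legendre symbol -1 ⇒ 4651 is inert.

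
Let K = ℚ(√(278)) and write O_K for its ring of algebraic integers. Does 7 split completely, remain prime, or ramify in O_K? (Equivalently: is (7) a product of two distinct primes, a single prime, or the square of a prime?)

d = 278 ≡ 2 (mod 4), so O_K = ℤ[√278] and disc(K) = 4d = 1112.
disc(K) = 1112 is not divisible by 7; 7 is unramified.
Legendre symbol by Euler's criterion: (278/7) ≡ 278^3 ≡ 6 (mod 7), i.e. (278/7) = -1.
(278/7) = -1, so 7 is inert.

7 remains inert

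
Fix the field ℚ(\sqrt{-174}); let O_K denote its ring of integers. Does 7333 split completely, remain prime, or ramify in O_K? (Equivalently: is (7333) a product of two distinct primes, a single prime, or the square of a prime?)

Since -174 ≢ 1 mod 4, the ring of integers is ℤ[√-174] with discriminant 4·(-174) = -696.
disc(K) = -696 is not divisible by 7333; 7333 is unramified.
(-174/7333) = 7159^3666 mod 7333 = 7332, giving Legendre symbol -1.
d is a non-residue mod p, hence 7333 remains inert in O_K.

inert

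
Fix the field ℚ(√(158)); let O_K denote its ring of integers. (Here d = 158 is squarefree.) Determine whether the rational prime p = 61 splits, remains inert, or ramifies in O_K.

61 splits in O_K

Since 158 ≢ 1 mod 4, the ring of integers is ℤ[√158] with discriminant 4·158 = 632.
Since gcd(61, 632) = 1 the prime 61 does not ramify.
Legendre symbol by Euler's criterion: (158/61) ≡ 158^30 ≡ 1 (mod 61), i.e. (158/61) = 1.
d is a quadratic residue mod p, hence 61 splits in O_K.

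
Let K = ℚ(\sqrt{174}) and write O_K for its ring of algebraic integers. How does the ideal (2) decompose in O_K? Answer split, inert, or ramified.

ramifies in O_K

174 mod 4 = 2, hence disc K = 4·174 = 696 and O_K = ℤ[√174].
2 divides disc(K) = 696, so 2 ramifies.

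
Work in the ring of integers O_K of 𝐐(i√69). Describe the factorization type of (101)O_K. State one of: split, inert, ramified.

d = -69 ≡ 3 (mod 4), so O_K = ℤ[√-69] and disc(K) = 4d = -276.
disc(K) = -276 is not divisible by 101; 101 is unramified.
Compute (-69/101) via Euler: 32^((101-1)/2) mod 101 = 100, so (-69/101) = -1.
Legendre symbol -1 ⇒ 101 is inert.

inert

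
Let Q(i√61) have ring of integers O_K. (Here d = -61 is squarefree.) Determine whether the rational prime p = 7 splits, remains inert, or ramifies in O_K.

split — (7) = 𝔭₁𝔭₂ with 𝔭₁ ≠ 𝔭₂

Since -61 ≢ 1 mod 4, the ring of integers is ℤ[√-61] with discriminant 4·(-61) = -244.
disc(K) = -244 is not divisible by 7; 7 is unramified.
Euler's criterion: (-61)^3 mod 7 = 1. Thus (-61|7) = 1.
d is a quadratic residue mod p, hence 7 splits in O_K.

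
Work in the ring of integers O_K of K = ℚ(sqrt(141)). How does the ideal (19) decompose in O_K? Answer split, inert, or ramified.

Since 141 ≡ 1 mod 4, the ring of integers is ℤ[(1+√141)/2] with discriminant 141.
disc(K) = 141 is not divisible by 19; 19 is unramified.
Compute (141/19) via Euler: 8^((19-1)/2) mod 19 = 18, so (141/19) = -1.
(141/19) = -1, so 19 is inert.

19 remains inert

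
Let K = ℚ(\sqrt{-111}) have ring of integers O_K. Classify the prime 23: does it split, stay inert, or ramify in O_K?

-111 mod 4 = 1, hence disc K = -111 and O_K = ℤ[(1+√-111)/2].
23 ∤ -111, so 23 is unramified.
(-111/23) = 4^11 mod 23 = 1, giving Legendre symbol 1.
(-111/23) = 1, so 23 splits.

split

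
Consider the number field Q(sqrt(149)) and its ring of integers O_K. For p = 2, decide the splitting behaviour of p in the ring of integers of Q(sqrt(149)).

d = 149 ≡ 1 (mod 4), so O_K = ℤ[(1+√149)/2] and disc(K) = d = 149.
disc(K) = 149 is not divisible by 2; 2 is unramified.
Checking d mod 8: 149 ≡ 5. Hence 2 is inert in O_K.

remains prime (inert)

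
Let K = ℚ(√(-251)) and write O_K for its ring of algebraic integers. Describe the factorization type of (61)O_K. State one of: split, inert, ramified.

Since -251 ≡ 1 mod 4, the ring of integers is ℤ[(1+√-251)/2] with discriminant -251.
disc(K) = -251 is not divisible by 61; 61 is unramified.
Euler's criterion: (-251)^30 mod 61 = 60. Thus (-251|61) = -1.
Legendre symbol -1 ⇒ 61 is inert.

inert — (61) stays prime in O_K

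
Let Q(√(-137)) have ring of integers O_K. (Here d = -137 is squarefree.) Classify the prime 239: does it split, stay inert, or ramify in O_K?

split

Since -137 ≢ 1 mod 4, the ring of integers is ℤ[√-137] with discriminant 4·(-137) = -548.
239 ∤ -548, so 239 is unramified.
Euler's criterion: (-137)^119 mod 239 = 1. Thus (-137|239) = 1.
(-137/239) = 1, so 239 splits.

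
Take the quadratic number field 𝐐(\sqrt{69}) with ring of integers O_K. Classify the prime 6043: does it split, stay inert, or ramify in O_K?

Since 69 ≡ 1 mod 4, the ring of integers is ℤ[(1+√69)/2] with discriminant 69.
Since gcd(6043, 69) = 1 the prime 6043 does not ramify.
Euler's criterion: 69^3021 mod 6043 = 6042. Thus (69|6043) = -1.
d is a non-residue mod p, hence 6043 remains inert in O_K.

inert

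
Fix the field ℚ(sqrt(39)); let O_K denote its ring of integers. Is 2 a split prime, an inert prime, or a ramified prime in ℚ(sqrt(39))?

Since 39 ≢ 1 mod 4, the ring of integers is ℤ[√39] with discriminant 4·39 = 156.
disc(K) = 156 = 2·78, so p = 2 is ramified.

ramifies in O_K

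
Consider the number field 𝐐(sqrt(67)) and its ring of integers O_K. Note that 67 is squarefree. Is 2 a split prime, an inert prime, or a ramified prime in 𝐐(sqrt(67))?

67 mod 4 = 3, hence disc K = 4·67 = 268 and O_K = ℤ[√67].
disc(K) = 268 = 2·134, so p = 2 is ramified.

ramifies in O_K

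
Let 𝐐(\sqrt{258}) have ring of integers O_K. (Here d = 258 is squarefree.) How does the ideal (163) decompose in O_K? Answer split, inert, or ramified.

163 splits in O_K

258 mod 4 = 2, hence disc K = 4·258 = 1032 and O_K = ℤ[√258].
Since gcd(163, 1032) = 1 the prime 163 does not ramify.
(258/163) = 95^81 mod 163 = 1, giving Legendre symbol 1.
Legendre symbol 1 ⇒ 163 is split.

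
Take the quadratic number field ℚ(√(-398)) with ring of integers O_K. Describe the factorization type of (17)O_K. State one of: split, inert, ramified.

p is inert

d = -398 ≡ 2 (mod 4), so O_K = ℤ[√-398] and disc(K) = 4d = -1592.
17 ∤ -1592, so 17 is unramified.
Legendre symbol by Euler's criterion: (-398/17) ≡ (-398)^8 ≡ 16 (mod 17), i.e. (-398/17) = -1.
d is a non-residue mod p, hence 17 remains inert in O_K.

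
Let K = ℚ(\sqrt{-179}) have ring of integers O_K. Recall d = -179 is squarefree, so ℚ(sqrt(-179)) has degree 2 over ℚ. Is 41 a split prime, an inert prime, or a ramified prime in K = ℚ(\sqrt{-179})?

-179 mod 4 = 1, hence disc K = -179 and O_K = ℤ[(1+√-179)/2].
41 ∤ -179, so 41 is unramified.
(-179/41) = 26^20 mod 41 = 40, giving Legendre symbol -1.
d is a non-residue mod p, hence 41 remains inert in O_K.

inert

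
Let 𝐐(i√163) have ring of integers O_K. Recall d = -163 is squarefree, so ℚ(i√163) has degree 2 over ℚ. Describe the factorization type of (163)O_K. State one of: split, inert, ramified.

-163 mod 4 = 1, hence disc K = -163 and O_K = ℤ[(1+√-163)/2].
163 divides disc(K) = -163, so 163 ramifies.

ramified — (163) = 𝔭²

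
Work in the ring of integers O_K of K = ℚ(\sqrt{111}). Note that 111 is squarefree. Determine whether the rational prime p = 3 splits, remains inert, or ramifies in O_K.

d = 111 ≡ 3 (mod 4), so O_K = ℤ[√111] and disc(K) = 4d = 444.
Ramification test: 3 | 444. The prime 3 ramifies in K.

p ramifies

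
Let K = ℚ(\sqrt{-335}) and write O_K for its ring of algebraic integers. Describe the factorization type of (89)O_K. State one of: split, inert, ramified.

Since -335 ≡ 1 mod 4, the ring of integers is ℤ[(1+√-335)/2] with discriminant -335.
89 ∤ -335, so 89 is unramified.
(-335/89) = 21^44 mod 89 = 1, giving Legendre symbol 1.
(-335/89) = 1, so 89 splits.

p splits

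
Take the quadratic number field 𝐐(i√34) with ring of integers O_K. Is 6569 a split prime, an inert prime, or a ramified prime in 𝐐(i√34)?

d = -34 ≡ 2 (mod 4), so O_K = ℤ[√-34] and disc(K) = 4d = -136.
6569 ∤ -136, so 6569 is unramified.
Compute (-34/6569) via Euler: 6535^((6569-1)/2) mod 6569 = 6568, so (-34/6569) = -1.
d is a non-residue mod p, hence 6569 remains inert in O_K.

remains prime (inert)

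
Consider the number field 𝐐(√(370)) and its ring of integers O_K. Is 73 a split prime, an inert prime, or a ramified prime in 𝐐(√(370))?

inert

d = 370 ≡ 2 (mod 4), so O_K = ℤ[√370] and disc(K) = 4d = 1480.
disc(K) = 1480 is not divisible by 73; 73 is unramified.
Compute (370/73) via Euler: 5^((73-1)/2) mod 73 = 72, so (370/73) = -1.
Legendre symbol -1 ⇒ 73 is inert.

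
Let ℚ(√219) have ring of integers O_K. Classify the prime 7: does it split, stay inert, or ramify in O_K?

7 splits in O_K

Since 219 ≢ 1 mod 4, the ring of integers is ℤ[√219] with discriminant 4·219 = 876.
7 ∤ 876, so 7 is unramified.
(219/7) = 2^3 mod 7 = 1, giving Legendre symbol 1.
d is a quadratic residue mod p, hence 7 splits in O_K.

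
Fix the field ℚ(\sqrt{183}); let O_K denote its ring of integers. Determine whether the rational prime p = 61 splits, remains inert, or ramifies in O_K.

183 mod 4 = 3, hence disc K = 4·183 = 732 and O_K = ℤ[√183].
disc(K) = 732 = 61·12, so p = 61 is ramified.

ramifies in O_K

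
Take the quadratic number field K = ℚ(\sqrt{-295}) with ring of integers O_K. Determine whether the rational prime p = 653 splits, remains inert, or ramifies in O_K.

-295 mod 4 = 1, hence disc K = -295 and O_K = ℤ[(1+√-295)/2].
Since gcd(653, -295) = 1 the prime 653 does not ramify.
(-295/653) = 358^326 mod 653 = 652, giving Legendre symbol -1.
d is a non-residue mod p, hence 653 remains inert in O_K.

remains prime (inert)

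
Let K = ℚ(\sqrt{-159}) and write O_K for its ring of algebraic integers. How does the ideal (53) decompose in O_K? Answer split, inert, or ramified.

Since -159 ≡ 1 mod 4, the ring of integers is ℤ[(1+√-159)/2] with discriminant -159.
Ramification test: 53 | -159. The prime 53 ramifies in K.

ramified — (53) = 𝔭²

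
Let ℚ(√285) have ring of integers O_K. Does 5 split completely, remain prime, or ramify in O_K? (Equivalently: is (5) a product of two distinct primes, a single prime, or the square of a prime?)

5 is ramified

Since 285 ≡ 1 mod 4, the ring of integers is ℤ[(1+√285)/2] with discriminant 285.
Ramification test: 5 | 285. The prime 5 ramifies in K.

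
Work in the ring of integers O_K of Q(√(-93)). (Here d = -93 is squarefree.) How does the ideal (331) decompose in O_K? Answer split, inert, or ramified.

p splits

Since -93 ≢ 1 mod 4, the ring of integers is ℤ[√-93] with discriminant 4·(-93) = -372.
disc(K) = -372 is not divisible by 331; 331 is unramified.
Euler's criterion: (-93)^165 mod 331 = 1. Thus (-93|331) = 1.
d is a quadratic residue mod p, hence 331 splits in O_K.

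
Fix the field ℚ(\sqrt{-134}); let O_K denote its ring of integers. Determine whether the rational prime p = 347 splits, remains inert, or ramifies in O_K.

split

-134 mod 4 = 2, hence disc K = 4·(-134) = -536 and O_K = ℤ[√-134].
disc(K) = -536 is not divisible by 347; 347 is unramified.
Compute (-134/347) via Euler: 213^((347-1)/2) mod 347 = 1, so (-134/347) = 1.
(-134/347) = 1, so 347 splits.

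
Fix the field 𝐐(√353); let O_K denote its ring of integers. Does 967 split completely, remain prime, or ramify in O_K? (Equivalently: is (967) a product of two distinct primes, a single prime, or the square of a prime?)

splits completely

353 mod 4 = 1, hence disc K = 353 and O_K = ℤ[(1+√353)/2].
967 ∤ 353, so 967 is unramified.
Euler's criterion: 353^483 mod 967 = 1. Thus (353|967) = 1.
d is a quadratic residue mod p, hence 967 splits in O_K.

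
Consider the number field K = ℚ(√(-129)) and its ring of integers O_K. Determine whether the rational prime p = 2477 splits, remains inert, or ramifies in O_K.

Since -129 ≢ 1 mod 4, the ring of integers is ℤ[√-129] with discriminant 4·(-129) = -516.
Since gcd(2477, -516) = 1 the prime 2477 does not ramify.
(-129/2477) = 2348^1238 mod 2477 = 1, giving Legendre symbol 1.
(-129/2477) = 1, so 2477 splits.

split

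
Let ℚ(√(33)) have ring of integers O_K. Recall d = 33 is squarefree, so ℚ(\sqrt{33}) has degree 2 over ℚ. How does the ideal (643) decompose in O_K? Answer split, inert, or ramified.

33 mod 4 = 1, hence disc K = 33 and O_K = ℤ[(1+√33)/2].
643 ∤ 33, so 643 is unramified.
Compute (33/643) via Euler: 33^((643-1)/2) mod 643 = 1, so (33/643) = 1.
d is a quadratic residue mod p, hence 643 splits in O_K.

p splits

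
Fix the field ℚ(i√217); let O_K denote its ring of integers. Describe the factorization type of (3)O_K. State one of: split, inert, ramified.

remains prime (inert)

-217 mod 4 = 3, hence disc K = 4·(-217) = -868 and O_K = ℤ[√-217].
Since gcd(3, -868) = 1 the prime 3 does not ramify.
Legendre symbol by Euler's criterion: (-217/3) ≡ (-217)^1 ≡ 2 (mod 3), i.e. (-217/3) = -1.
(-217/3) = -1, so 3 is inert.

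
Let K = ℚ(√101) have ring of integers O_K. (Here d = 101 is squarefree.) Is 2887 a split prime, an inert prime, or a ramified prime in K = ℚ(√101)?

101 mod 4 = 1, hence disc K = 101 and O_K = ℤ[(1+√101)/2].
Since gcd(2887, 101) = 1 the prime 2887 does not ramify.
Euler's criterion: 101^1443 mod 2887 = 2886. Thus (101|2887) = -1.
(101/2887) = -1, so 2887 is inert.

2887 remains inert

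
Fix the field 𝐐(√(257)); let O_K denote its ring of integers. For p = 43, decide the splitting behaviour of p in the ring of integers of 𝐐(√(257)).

inert — (43) stays prime in O_K

Since 257 ≡ 1 mod 4, the ring of integers is ℤ[(1+√257)/2] with discriminant 257.
43 ∤ 257, so 43 is unramified.
(257/43) = 42^21 mod 43 = 42, giving Legendre symbol -1.
Legendre symbol -1 ⇒ 43 is inert.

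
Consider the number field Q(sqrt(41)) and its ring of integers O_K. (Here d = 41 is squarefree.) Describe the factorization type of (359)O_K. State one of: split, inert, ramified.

split

d = 41 ≡ 1 (mod 4), so O_K = ℤ[(1+√41)/2] and disc(K) = d = 41.
disc(K) = 41 is not divisible by 359; 359 is unramified.
Legendre symbol by Euler's criterion: (41/359) ≡ 41^179 ≡ 1 (mod 359), i.e. (41/359) = 1.
Legendre symbol 1 ⇒ 359 is split.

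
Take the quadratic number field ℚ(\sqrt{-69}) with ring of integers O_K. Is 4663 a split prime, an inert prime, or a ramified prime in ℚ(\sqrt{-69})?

split

-69 mod 4 = 3, hence disc K = 4·(-69) = -276 and O_K = ℤ[√-69].
Since gcd(4663, -276) = 1 the prime 4663 does not ramify.
Legendre symbol by Euler's criterion: (-69/4663) ≡ (-69)^2331 ≡ 1 (mod 4663), i.e. (-69/4663) = 1.
Legendre symbol 1 ⇒ 4663 is split.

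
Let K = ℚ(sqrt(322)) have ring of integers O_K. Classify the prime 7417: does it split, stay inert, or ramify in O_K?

p is inert

322 mod 4 = 2, hence disc K = 4·322 = 1288 and O_K = ℤ[√322].
Since gcd(7417, 1288) = 1 the prime 7417 does not ramify.
Compute (322/7417) via Euler: 322^((7417-1)/2) mod 7417 = 7416, so (322/7417) = -1.
d is a non-residue mod p, hence 7417 remains inert in O_K.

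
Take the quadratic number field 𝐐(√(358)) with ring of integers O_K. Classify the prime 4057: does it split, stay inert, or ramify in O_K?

inert — (4057) stays prime in O_K

Since 358 ≢ 1 mod 4, the ring of integers is ℤ[√358] with discriminant 4·358 = 1432.
4057 ∤ 1432, so 4057 is unramified.
Legendre symbol by Euler's criterion: (358/4057) ≡ 358^2028 ≡ 4056 (mod 4057), i.e. (358/4057) = -1.
(358/4057) = -1, so 4057 is inert.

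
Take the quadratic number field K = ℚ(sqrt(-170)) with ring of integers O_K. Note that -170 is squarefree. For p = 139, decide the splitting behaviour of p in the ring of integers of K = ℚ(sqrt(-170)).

inert

-170 mod 4 = 2, hence disc K = 4·(-170) = -680 and O_K = ℤ[√-170].
Since gcd(139, -680) = 1 the prime 139 does not ramify.
Compute (-170/139) via Euler: 108^((139-1)/2) mod 139 = 138, so (-170/139) = -1.
(-170/139) = -1, so 139 is inert.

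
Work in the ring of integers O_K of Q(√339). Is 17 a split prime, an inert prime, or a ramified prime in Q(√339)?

339 mod 4 = 3, hence disc K = 4·339 = 1356 and O_K = ℤ[√339].
disc(K) = 1356 is not divisible by 17; 17 is unramified.
Euler's criterion: 339^8 mod 17 = 1. Thus (339|17) = 1.
d is a quadratic residue mod p, hence 17 splits in O_K.

split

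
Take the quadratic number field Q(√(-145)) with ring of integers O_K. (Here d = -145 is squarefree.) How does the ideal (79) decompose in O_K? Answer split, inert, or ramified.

-145 mod 4 = 3, hence disc K = 4·(-145) = -580 and O_K = ℤ[√-145].
79 ∤ -580, so 79 is unramified.
(-145/79) = 13^39 mod 79 = 1, giving Legendre symbol 1.
Legendre symbol 1 ⇒ 79 is split.

p splits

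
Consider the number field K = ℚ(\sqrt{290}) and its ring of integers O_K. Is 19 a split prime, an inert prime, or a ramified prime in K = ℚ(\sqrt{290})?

split

Since 290 ≢ 1 mod 4, the ring of integers is ℤ[√290] with discriminant 4·290 = 1160.
disc(K) = 1160 is not divisible by 19; 19 is unramified.
Legendre symbol by Euler's criterion: (290/19) ≡ 290^9 ≡ 1 (mod 19), i.e. (290/19) = 1.
d is a quadratic residue mod p, hence 19 splits in O_K.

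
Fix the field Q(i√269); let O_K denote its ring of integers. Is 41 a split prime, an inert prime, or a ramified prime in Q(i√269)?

split

Since -269 ≢ 1 mod 4, the ring of integers is ℤ[√-269] with discriminant 4·(-269) = -1076.
Since gcd(41, -1076) = 1 the prime 41 does not ramify.
Euler's criterion: (-269)^20 mod 41 = 1. Thus (-269|41) = 1.
d is a quadratic residue mod p, hence 41 splits in O_K.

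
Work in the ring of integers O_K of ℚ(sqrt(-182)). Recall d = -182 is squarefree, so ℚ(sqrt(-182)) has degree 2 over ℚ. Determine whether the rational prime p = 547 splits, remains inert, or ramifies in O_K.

inert — (547) stays prime in O_K

d = -182 ≡ 2 (mod 4), so O_K = ℤ[√-182] and disc(K) = 4d = -728.
Since gcd(547, -728) = 1 the prime 547 does not ramify.
Legendre symbol by Euler's criterion: (-182/547) ≡ (-182)^273 ≡ 546 (mod 547), i.e. (-182/547) = -1.
Legendre symbol -1 ⇒ 547 is inert.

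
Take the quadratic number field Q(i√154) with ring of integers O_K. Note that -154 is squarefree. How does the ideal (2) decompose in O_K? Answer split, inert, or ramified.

ramifies in O_K

d = -154 ≡ 2 (mod 4), so O_K = ℤ[√-154] and disc(K) = 4d = -616.
Ramification test: 2 | -616. The prime 2 ramifies in K.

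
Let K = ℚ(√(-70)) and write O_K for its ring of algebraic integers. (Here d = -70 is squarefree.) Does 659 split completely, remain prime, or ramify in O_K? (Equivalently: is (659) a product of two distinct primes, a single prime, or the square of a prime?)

d = -70 ≡ 2 (mod 4), so O_K = ℤ[√-70] and disc(K) = 4d = -280.
disc(K) = -280 is not divisible by 659; 659 is unramified.
(-70/659) = 589^329 mod 659 = 658, giving Legendre symbol -1.
Legendre symbol -1 ⇒ 659 is inert.

remains prime (inert)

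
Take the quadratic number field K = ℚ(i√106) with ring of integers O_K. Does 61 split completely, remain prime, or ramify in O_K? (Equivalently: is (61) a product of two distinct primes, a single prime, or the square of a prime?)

61 splits in O_K

Since -106 ≢ 1 mod 4, the ring of integers is ℤ[√-106] with discriminant 4·(-106) = -424.
disc(K) = -424 is not divisible by 61; 61 is unramified.
Euler's criterion: (-106)^30 mod 61 = 1. Thus (-106|61) = 1.
Legendre symbol 1 ⇒ 61 is split.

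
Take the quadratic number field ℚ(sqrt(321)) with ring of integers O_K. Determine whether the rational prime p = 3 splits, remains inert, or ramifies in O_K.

ramifies in O_K

Since 321 ≡ 1 mod 4, the ring of integers is ℤ[(1+√321)/2] with discriminant 321.
3 divides disc(K) = 321, so 3 ramifies.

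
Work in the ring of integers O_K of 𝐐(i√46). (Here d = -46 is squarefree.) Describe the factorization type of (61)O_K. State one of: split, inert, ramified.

splits completely

-46 mod 4 = 2, hence disc K = 4·(-46) = -184 and O_K = ℤ[√-46].
Since gcd(61, -184) = 1 the prime 61 does not ramify.
Compute (-46/61) via Euler: 15^((61-1)/2) mod 61 = 1, so (-46/61) = 1.
Legendre symbol 1 ⇒ 61 is split.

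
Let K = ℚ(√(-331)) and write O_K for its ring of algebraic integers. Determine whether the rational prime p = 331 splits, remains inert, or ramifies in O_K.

ramifies in O_K

-331 mod 4 = 1, hence disc K = -331 and O_K = ℤ[(1+√-331)/2].
331 divides disc(K) = -331, so 331 ramifies.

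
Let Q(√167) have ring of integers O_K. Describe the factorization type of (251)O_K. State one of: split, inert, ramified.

inert — (251) stays prime in O_K

167 mod 4 = 3, hence disc K = 4·167 = 668 and O_K = ℤ[√167].
disc(K) = 668 is not divisible by 251; 251 is unramified.
Legendre symbol by Euler's criterion: (167/251) ≡ 167^125 ≡ 250 (mod 251), i.e. (167/251) = -1.
d is a non-residue mod p, hence 251 remains inert in O_K.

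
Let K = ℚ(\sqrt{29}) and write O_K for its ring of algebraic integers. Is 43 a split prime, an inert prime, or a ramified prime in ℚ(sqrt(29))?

d = 29 ≡ 1 (mod 4), so O_K = ℤ[(1+√29)/2] and disc(K) = d = 29.
Since gcd(43, 29) = 1 the prime 43 does not ramify.
Legendre symbol by Euler's criterion: (29/43) ≡ 29^21 ≡ 42 (mod 43), i.e. (29/43) = -1.
Legendre symbol -1 ⇒ 43 is inert.

inert — (43) stays prime in O_K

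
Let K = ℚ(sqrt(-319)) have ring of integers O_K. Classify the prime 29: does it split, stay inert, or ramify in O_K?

-319 mod 4 = 1, hence disc K = -319 and O_K = ℤ[(1+√-319)/2].
29 divides disc(K) = -319, so 29 ramifies.

ramifies in O_K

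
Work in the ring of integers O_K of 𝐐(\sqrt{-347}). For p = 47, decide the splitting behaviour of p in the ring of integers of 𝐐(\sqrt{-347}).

-347 mod 4 = 1, hence disc K = -347 and O_K = ℤ[(1+√-347)/2].
Since gcd(47, -347) = 1 the prime 47 does not ramify.
Legendre symbol by Euler's criterion: (-347/47) ≡ (-347)^23 ≡ 46 (mod 47), i.e. (-347/47) = -1.
(-347/47) = -1, so 47 is inert.

remains prime (inert)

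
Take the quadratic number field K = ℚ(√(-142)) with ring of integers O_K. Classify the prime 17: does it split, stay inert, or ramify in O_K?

17 remains inert

Since -142 ≢ 1 mod 4, the ring of integers is ℤ[√-142] with discriminant 4·(-142) = -568.
disc(K) = -568 is not divisible by 17; 17 is unramified.
(-142/17) = 11^8 mod 17 = 16, giving Legendre symbol -1.
(-142/17) = -1, so 17 is inert.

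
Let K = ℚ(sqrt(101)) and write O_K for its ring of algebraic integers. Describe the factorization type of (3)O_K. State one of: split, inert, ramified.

inert

101 mod 4 = 1, hence disc K = 101 and O_K = ℤ[(1+√101)/2].
disc(K) = 101 is not divisible by 3; 3 is unramified.
Compute (101/3) via Euler: 2^((3-1)/2) mod 3 = 2, so (101/3) = -1.
Legendre symbol -1 ⇒ 3 is inert.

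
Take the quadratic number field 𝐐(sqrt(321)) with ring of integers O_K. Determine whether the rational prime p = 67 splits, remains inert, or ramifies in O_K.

d = 321 ≡ 1 (mod 4), so O_K = ℤ[(1+√321)/2] and disc(K) = d = 321.
disc(K) = 321 is not divisible by 67; 67 is unramified.
Compute (321/67) via Euler: 53^((67-1)/2) mod 67 = 66, so (321/67) = -1.
d is a non-residue mod p, hence 67 remains inert in O_K.

remains prime (inert)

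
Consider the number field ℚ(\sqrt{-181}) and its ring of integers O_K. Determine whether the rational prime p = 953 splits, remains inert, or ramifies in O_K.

split — (953) = 𝔭₁𝔭₂ with 𝔭₁ ≠ 𝔭₂

Since -181 ≢ 1 mod 4, the ring of integers is ℤ[√-181] with discriminant 4·(-181) = -724.
953 ∤ -724, so 953 is unramified.
Legendre symbol by Euler's criterion: (-181/953) ≡ (-181)^476 ≡ 1 (mod 953), i.e. (-181/953) = 1.
d is a quadratic residue mod p, hence 953 splits in O_K.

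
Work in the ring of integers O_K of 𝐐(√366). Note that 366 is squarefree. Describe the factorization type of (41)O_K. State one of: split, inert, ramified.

remains prime (inert)

d = 366 ≡ 2 (mod 4), so O_K = ℤ[√366] and disc(K) = 4d = 1464.
41 ∤ 1464, so 41 is unramified.
Compute (366/41) via Euler: 38^((41-1)/2) mod 41 = 40, so (366/41) = -1.
Legendre symbol -1 ⇒ 41 is inert.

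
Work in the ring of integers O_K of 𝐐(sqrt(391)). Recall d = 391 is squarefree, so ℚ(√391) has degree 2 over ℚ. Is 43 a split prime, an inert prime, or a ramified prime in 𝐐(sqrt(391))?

split

391 mod 4 = 3, hence disc K = 4·391 = 1564 and O_K = ℤ[√391].
43 ∤ 1564, so 43 is unramified.
Legendre symbol by Euler's criterion: (391/43) ≡ 391^21 ≡ 1 (mod 43), i.e. (391/43) = 1.
(391/43) = 1, so 43 splits.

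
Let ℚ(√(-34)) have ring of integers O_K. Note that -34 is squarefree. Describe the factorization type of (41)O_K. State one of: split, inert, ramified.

inert — (41) stays prime in O_K

-34 mod 4 = 2, hence disc K = 4·(-34) = -136 and O_K = ℤ[√-34].
disc(K) = -136 is not divisible by 41; 41 is unramified.
Compute (-34/41) via Euler: 7^((41-1)/2) mod 41 = 40, so (-34/41) = -1.
d is a non-residue mod p, hence 41 remains inert in O_K.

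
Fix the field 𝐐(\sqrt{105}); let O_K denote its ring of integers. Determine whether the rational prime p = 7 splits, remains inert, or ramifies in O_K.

Since 105 ≡ 1 mod 4, the ring of integers is ℤ[(1+√105)/2] with discriminant 105.
7 divides disc(K) = 105, so 7 ramifies.

7 is ramified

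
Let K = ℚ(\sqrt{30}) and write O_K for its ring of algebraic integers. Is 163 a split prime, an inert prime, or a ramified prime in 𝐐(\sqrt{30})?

remains prime (inert)

Since 30 ≢ 1 mod 4, the ring of integers is ℤ[√30] with discriminant 4·30 = 120.
disc(K) = 120 is not divisible by 163; 163 is unramified.
Legendre symbol by Euler's criterion: (30/163) ≡ 30^81 ≡ 162 (mod 163), i.e. (30/163) = -1.
d is a non-residue mod p, hence 163 remains inert in O_K.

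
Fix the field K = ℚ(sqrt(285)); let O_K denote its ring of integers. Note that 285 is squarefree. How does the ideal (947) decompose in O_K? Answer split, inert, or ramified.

Since 285 ≡ 1 mod 4, the ring of integers is ℤ[(1+√285)/2] with discriminant 285.
disc(K) = 285 is not divisible by 947; 947 is unramified.
Legendre symbol by Euler's criterion: (285/947) ≡ 285^473 ≡ 1 (mod 947), i.e. (285/947) = 1.
Legendre symbol 1 ⇒ 947 is split.

947 splits in O_K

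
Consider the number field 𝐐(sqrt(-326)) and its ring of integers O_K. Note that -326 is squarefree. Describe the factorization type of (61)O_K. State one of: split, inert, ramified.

61 remains inert

Since -326 ≢ 1 mod 4, the ring of integers is ℤ[√-326] with discriminant 4·(-326) = -1304.
Since gcd(61, -1304) = 1 the prime 61 does not ramify.
Compute (-326/61) via Euler: 40^((61-1)/2) mod 61 = 60, so (-326/61) = -1.
d is a non-residue mod p, hence 61 remains inert in O_K.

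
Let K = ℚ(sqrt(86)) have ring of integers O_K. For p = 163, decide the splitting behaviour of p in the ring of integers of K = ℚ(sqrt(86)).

p is inert

d = 86 ≡ 2 (mod 4), so O_K = ℤ[√86] and disc(K) = 4d = 344.
163 ∤ 344, so 163 is unramified.
(86/163) = 86^81 mod 163 = 162, giving Legendre symbol -1.
(86/163) = -1, so 163 is inert.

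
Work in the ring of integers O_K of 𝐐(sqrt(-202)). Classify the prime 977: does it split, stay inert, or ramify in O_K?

d = -202 ≡ 2 (mod 4), so O_K = ℤ[√-202] and disc(K) = 4d = -808.
Since gcd(977, -808) = 1 the prime 977 does not ramify.
Compute (-202/977) via Euler: 775^((977-1)/2) mod 977 = 1, so (-202/977) = 1.
d is a quadratic residue mod p, hence 977 splits in O_K.

split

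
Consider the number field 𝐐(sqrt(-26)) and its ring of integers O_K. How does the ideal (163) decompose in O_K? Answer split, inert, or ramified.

Since -26 ≢ 1 mod 4, the ring of integers is ℤ[√-26] with discriminant 4·(-26) = -104.
163 ∤ -104, so 163 is unramified.
(-26/163) = 137^81 mod 163 = 162, giving Legendre symbol -1.
(-26/163) = -1, so 163 is inert.

p is inert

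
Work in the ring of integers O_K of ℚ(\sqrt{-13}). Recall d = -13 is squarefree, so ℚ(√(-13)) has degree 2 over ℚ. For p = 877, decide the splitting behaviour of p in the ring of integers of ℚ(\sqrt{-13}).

d = -13 ≡ 3 (mod 4), so O_K = ℤ[√-13] and disc(K) = 4d = -52.
disc(K) = -52 is not divisible by 877; 877 is unramified.
Compute (-13/877) via Euler: 864^((877-1)/2) mod 877 = 876, so (-13/877) = -1.
(-13/877) = -1, so 877 is inert.

inert — (877) stays prime in O_K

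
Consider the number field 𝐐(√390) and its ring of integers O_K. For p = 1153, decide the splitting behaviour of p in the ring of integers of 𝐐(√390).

inert

390 mod 4 = 2, hence disc K = 4·390 = 1560 and O_K = ℤ[√390].
disc(K) = 1560 is not divisible by 1153; 1153 is unramified.
(390/1153) = 390^576 mod 1153 = 1152, giving Legendre symbol -1.
Legendre symbol -1 ⇒ 1153 is inert.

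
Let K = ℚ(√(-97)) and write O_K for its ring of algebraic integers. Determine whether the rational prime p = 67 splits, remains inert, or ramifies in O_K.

Since -97 ≢ 1 mod 4, the ring of integers is ℤ[√-97] with discriminant 4·(-97) = -388.
Since gcd(67, -388) = 1 the prime 67 does not ramify.
Compute (-97/67) via Euler: 37^((67-1)/2) mod 67 = 1, so (-97/67) = 1.
d is a quadratic residue mod p, hence 67 splits in O_K.

split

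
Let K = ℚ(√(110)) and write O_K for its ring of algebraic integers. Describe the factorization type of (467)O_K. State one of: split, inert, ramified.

110 mod 4 = 2, hence disc K = 4·110 = 440 and O_K = ℤ[√110].
disc(K) = 440 is not divisible by 467; 467 is unramified.
Legendre symbol by Euler's criterion: (110/467) ≡ 110^233 ≡ 466 (mod 467), i.e. (110/467) = -1.
d is a non-residue mod p, hence 467 remains inert in O_K.

467 remains inert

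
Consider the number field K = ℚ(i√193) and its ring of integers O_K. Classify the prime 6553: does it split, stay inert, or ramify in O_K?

Since -193 ≢ 1 mod 4, the ring of integers is ℤ[√-193] with discriminant 4·(-193) = -772.
disc(K) = -772 is not divisible by 6553; 6553 is unramified.
Legendre symbol by Euler's criterion: (-193/6553) ≡ (-193)^3276 ≡ 1 (mod 6553), i.e. (-193/6553) = 1.
(-193/6553) = 1, so 6553 splits.

p splits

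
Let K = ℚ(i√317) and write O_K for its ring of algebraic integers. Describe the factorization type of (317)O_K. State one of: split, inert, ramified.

d = -317 ≡ 3 (mod 4), so O_K = ℤ[√-317] and disc(K) = 4d = -1268.
disc(K) = -1268 = 317·(-4), so p = 317 is ramified.

317 is ramified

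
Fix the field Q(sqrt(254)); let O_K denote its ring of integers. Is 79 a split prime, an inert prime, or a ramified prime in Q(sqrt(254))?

254 mod 4 = 2, hence disc K = 4·254 = 1016 and O_K = ℤ[√254].
79 ∤ 1016, so 79 is unramified.
Euler's criterion: 254^39 mod 79 = 78. Thus (254|79) = -1.
(254/79) = -1, so 79 is inert.

p is inert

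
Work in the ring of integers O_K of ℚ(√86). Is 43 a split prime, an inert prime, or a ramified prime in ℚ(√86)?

Since 86 ≢ 1 mod 4, the ring of integers is ℤ[√86] with discriminant 4·86 = 344.
disc(K) = 344 = 43·8, so p = 43 is ramified.

ramified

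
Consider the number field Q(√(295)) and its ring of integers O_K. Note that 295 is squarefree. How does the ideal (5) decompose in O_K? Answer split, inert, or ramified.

ramified

Since 295 ≢ 1 mod 4, the ring of integers is ℤ[√295] with discriminant 4·295 = 1180.
Ramification test: 5 | 1180. The prime 5 ramifies in K.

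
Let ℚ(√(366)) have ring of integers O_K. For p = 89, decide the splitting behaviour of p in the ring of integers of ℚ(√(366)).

splits completely

366 mod 4 = 2, hence disc K = 4·366 = 1464 and O_K = ℤ[√366].
disc(K) = 1464 is not divisible by 89; 89 is unramified.
Legendre symbol by Euler's criterion: (366/89) ≡ 366^44 ≡ 1 (mod 89), i.e. (366/89) = 1.
Legendre symbol 1 ⇒ 89 is split.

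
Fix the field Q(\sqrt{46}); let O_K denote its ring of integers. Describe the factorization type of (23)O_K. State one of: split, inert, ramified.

d = 46 ≡ 2 (mod 4), so O_K = ℤ[√46] and disc(K) = 4d = 184.
disc(K) = 184 = 23·8, so p = 23 is ramified.

23 is ramified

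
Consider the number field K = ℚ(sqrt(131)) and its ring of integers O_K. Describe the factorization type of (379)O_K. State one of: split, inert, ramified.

Since 131 ≢ 1 mod 4, the ring of integers is ℤ[√131] with discriminant 4·131 = 524.
Since gcd(379, 524) = 1 the prime 379 does not ramify.
(131/379) = 131^189 mod 379 = 378, giving Legendre symbol -1.
d is a non-residue mod p, hence 379 remains inert in O_K.

remains prime (inert)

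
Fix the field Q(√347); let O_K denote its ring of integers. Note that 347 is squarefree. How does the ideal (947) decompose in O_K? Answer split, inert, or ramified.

347 mod 4 = 3, hence disc K = 4·347 = 1388 and O_K = ℤ[√347].
Since gcd(947, 1388) = 1 the prime 947 does not ramify.
(347/947) = 347^473 mod 947 = 1, giving Legendre symbol 1.
Legendre symbol 1 ⇒ 947 is split.

p splits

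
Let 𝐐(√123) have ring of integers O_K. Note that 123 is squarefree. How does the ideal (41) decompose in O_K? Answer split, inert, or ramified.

ramifies in O_K

d = 123 ≡ 3 (mod 4), so O_K = ℤ[√123] and disc(K) = 4d = 492.
disc(K) = 492 = 41·12, so p = 41 is ramified.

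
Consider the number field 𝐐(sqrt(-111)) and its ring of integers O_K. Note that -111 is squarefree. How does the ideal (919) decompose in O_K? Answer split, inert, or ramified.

d = -111 ≡ 1 (mod 4), so O_K = ℤ[(1+√-111)/2] and disc(K) = d = -111.
919 ∤ -111, so 919 is unramified.
(-111/919) = 808^459 mod 919 = 918, giving Legendre symbol -1.
Legendre symbol -1 ⇒ 919 is inert.

remains prime (inert)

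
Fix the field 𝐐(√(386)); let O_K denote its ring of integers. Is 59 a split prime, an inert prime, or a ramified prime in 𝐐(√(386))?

386 mod 4 = 2, hence disc K = 4·386 = 1544 and O_K = ℤ[√386].
Since gcd(59, 1544) = 1 the prime 59 does not ramify.
Legendre symbol by Euler's criterion: (386/59) ≡ 386^29 ≡ 58 (mod 59), i.e. (386/59) = -1.
d is a non-residue mod p, hence 59 remains inert in O_K.

p is inert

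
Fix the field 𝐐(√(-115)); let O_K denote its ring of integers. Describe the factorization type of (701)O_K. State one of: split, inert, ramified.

701 remains inert

d = -115 ≡ 1 (mod 4), so O_K = ℤ[(1+√-115)/2] and disc(K) = d = -115.
disc(K) = -115 is not divisible by 701; 701 is unramified.
(-115/701) = 586^350 mod 701 = 700, giving Legendre symbol -1.
Legendre symbol -1 ⇒ 701 is inert.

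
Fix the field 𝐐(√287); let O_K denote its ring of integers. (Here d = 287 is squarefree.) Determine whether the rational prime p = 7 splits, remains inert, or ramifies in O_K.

287 mod 4 = 3, hence disc K = 4·287 = 1148 and O_K = ℤ[√287].
disc(K) = 1148 = 7·164, so p = 7 is ramified.

p ramifies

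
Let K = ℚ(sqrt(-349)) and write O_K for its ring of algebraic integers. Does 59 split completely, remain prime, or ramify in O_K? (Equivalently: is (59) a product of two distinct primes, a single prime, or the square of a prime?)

-349 mod 4 = 3, hence disc K = 4·(-349) = -1396 and O_K = ℤ[√-349].
59 ∤ -1396, so 59 is unramified.
Euler's criterion: (-349)^29 mod 59 = 1. Thus (-349|59) = 1.
Legendre symbol 1 ⇒ 59 is split.

splits completely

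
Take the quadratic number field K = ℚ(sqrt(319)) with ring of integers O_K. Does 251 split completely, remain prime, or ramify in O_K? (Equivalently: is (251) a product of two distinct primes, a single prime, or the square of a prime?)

319 mod 4 = 3, hence disc K = 4·319 = 1276 and O_K = ℤ[√319].
Since gcd(251, 1276) = 1 the prime 251 does not ramify.
(319/251) = 68^125 mod 251 = 1, giving Legendre symbol 1.
Legendre symbol 1 ⇒ 251 is split.

251 splits in O_K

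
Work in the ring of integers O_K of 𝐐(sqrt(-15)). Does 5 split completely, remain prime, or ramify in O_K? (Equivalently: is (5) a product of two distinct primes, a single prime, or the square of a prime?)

Since -15 ≡ 1 mod 4, the ring of integers is ℤ[(1+√-15)/2] with discriminant -15.
Ramification test: 5 | -15. The prime 5 ramifies in K.

5 is ramified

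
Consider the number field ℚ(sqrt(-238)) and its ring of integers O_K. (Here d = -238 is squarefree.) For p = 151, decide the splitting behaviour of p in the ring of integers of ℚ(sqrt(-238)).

split

-238 mod 4 = 2, hence disc K = 4·(-238) = -952 and O_K = ℤ[√-238].
Since gcd(151, -952) = 1 the prime 151 does not ramify.
Euler's criterion: (-238)^75 mod 151 = 1. Thus (-238|151) = 1.
d is a quadratic residue mod p, hence 151 splits in O_K.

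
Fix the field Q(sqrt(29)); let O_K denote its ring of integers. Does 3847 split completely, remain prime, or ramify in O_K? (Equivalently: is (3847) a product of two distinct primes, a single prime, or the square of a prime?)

inert — (3847) stays prime in O_K

29 mod 4 = 1, hence disc K = 29 and O_K = ℤ[(1+√29)/2].
disc(K) = 29 is not divisible by 3847; 3847 is unramified.
Legendre symbol by Euler's criterion: (29/3847) ≡ 29^1923 ≡ 3846 (mod 3847), i.e. (29/3847) = -1.
(29/3847) = -1, so 3847 is inert.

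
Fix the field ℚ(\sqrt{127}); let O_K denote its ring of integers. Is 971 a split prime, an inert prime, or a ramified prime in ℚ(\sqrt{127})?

inert — (971) stays prime in O_K

Since 127 ≢ 1 mod 4, the ring of integers is ℤ[√127] with discriminant 4·127 = 508.
971 ∤ 508, so 971 is unramified.
Legendre symbol by Euler's criterion: (127/971) ≡ 127^485 ≡ 970 (mod 971), i.e. (127/971) = -1.
Legendre symbol -1 ⇒ 971 is inert.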